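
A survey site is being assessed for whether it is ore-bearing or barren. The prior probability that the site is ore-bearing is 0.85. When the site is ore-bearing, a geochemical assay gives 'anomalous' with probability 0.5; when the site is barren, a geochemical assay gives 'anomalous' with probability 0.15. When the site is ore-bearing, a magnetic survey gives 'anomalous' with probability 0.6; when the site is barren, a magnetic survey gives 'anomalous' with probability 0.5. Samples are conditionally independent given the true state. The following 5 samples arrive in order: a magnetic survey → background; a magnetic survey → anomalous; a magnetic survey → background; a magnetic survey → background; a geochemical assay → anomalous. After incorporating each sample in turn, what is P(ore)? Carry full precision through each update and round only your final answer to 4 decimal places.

0.9207

Apply Bayes' rule sequentially, carrying P(ore) forward.
After a magnetic survey='background': P(ore) = 0.4·0.8500 / (0.4·0.8500 + 0.5·0.1500) ≈ 0.8193
After a magnetic survey='anomalous': P(ore) = 0.6·0.8193 / (0.6·0.8193 + 0.5·0.1807) ≈ 0.8447
After a magnetic survey='background': P(ore) = 0.4·0.8447 / (0.4·0.8447 + 0.5·0.1553) ≈ 0.8132
After a magnetic survey='background': P(ore) = 0.4·0.8132 / (0.4·0.8132 + 0.5·0.1868) ≈ 0.7769
After a geochemical assay='anomalous': P(ore) = 0.5·0.7769 / (0.5·0.7769 + 0.15·0.2231) ≈ 0.9207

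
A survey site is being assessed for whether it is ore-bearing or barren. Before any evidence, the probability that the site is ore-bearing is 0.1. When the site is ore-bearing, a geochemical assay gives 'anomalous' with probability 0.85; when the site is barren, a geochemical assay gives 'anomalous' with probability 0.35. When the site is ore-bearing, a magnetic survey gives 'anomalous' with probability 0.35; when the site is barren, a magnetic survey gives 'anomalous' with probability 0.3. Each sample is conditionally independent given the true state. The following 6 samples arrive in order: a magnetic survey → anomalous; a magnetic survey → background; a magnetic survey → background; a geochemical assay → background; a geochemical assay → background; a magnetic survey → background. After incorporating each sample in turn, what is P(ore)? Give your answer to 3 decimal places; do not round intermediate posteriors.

0.005

After a magnetic survey='anomalous': P(ore) = 0.35·0.1000 / (0.35·0.1000 + 0.3·0.9000) ≈ 0.1148
After a magnetic survey='background': P(ore) = 0.65·0.1148 / (0.65·0.1148 + 0.7·0.8852) ≈ 0.1074
After a magnetic survey='background': P(ore) = 0.65·0.1074 / (0.65·0.1074 + 0.7·0.8926) ≈ 0.1005
After a geochemical assay='background': P(ore) = 0.15·0.1005 / (0.15·0.1005 + 0.65·0.8995) ≈ 0.0251
After a geochemical assay='background': P(ore) = 0.15·0.0251 / (0.15·0.0251 + 0.65·0.9749) ≈ 0.0059
After a magnetic survey='background': P(ore) = 0.65·0.0059 / (0.65·0.0059 + 0.7·0.9941) ≈ 0.0055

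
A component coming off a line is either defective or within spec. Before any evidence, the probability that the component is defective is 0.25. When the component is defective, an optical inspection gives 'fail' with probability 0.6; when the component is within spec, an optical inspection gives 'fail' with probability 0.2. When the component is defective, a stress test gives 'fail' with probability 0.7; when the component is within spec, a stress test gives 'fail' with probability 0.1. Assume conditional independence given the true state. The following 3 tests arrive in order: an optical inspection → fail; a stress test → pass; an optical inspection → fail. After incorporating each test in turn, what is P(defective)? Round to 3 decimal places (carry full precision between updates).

0.500

After an optical inspection='fail': P(defective) = 0.6·0.2500 / (0.6·0.2500 + 0.2·0.7500) ≈ 0.5000
After a stress test='pass': P(defective) = 0.3·0.5000 / (0.3·0.5000 + 0.9·0.5000) ≈ 0.2500
After an optical inspection='fail': P(defective) = 0.6·0.2500 / (0.6·0.2500 + 0.2·0.7500) ≈ 0.5000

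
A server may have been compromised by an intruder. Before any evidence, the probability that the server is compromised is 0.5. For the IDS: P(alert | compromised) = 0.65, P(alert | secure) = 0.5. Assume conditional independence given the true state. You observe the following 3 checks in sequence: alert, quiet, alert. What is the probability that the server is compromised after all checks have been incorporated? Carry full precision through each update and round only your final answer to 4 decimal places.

After 'alert': P(compromised) = 0.65·0.5000 / (0.65·0.5000 + 0.5·0.5000) ≈ 0.5652
After 'quiet': P(compromised) = 0.35·0.5652 / (0.35·0.5652 + 0.5·0.4348) ≈ 0.4764
After 'alert': P(compromised) = 0.65·0.4764 / (0.65·0.4764 + 0.5·0.5236) ≈ 0.5419

0.5419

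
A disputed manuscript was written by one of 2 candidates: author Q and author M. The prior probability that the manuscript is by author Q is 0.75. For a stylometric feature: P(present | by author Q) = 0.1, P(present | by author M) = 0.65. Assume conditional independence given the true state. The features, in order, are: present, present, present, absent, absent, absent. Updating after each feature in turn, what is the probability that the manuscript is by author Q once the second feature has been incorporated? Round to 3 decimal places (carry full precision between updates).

0.066

After 'present': P(author Q) = 0.1·0.7500 / (0.1·0.7500 + 0.65·0.2500) ≈ 0.3158
After 'present': P(author Q) = 0.1·0.3158 / (0.1·0.3158 + 0.65·0.6842) ≈ 0.0663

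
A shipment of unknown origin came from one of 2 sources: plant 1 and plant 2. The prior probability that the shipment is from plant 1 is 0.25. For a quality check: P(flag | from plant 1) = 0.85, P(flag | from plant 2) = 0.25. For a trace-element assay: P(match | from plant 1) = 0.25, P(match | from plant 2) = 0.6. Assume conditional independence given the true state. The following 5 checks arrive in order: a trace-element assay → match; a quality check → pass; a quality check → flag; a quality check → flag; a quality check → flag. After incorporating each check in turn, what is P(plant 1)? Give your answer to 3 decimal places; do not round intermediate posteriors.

0.522

Apply Bayes' rule sequentially, carrying P(plant 1) forward.
After a trace-element assay='match': P(plant 1) = 0.25·0.2500 / (0.25·0.2500 + 0.6·0.7500) ≈ 0.1220
After a quality check='pass': P(plant 1) = 0.15·0.1220 / (0.15·0.1220 + 0.75·0.8780) ≈ 0.0270
After a quality check='flag': P(plant 1) = 0.85·0.0270 / (0.85·0.0270 + 0.25·0.9730) ≈ 0.0863
After a quality check='flag': P(plant 1) = 0.85·0.0863 / (0.85·0.0863 + 0.25·0.9137) ≈ 0.2431
After a quality check='flag': P(plant 1) = 0.85·0.2431 / (0.85·0.2431 + 0.25·0.7569) ≈ 0.5219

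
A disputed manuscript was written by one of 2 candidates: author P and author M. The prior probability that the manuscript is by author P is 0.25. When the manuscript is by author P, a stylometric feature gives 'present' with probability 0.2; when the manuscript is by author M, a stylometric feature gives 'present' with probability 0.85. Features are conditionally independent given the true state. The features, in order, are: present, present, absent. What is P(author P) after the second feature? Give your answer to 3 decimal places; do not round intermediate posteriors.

0.018

Each posterior becomes the prior for the next update.
After 'present': P(author P) = 0.2·0.2500 / (0.2·0.2500 + 0.85·0.7500) ≈ 0.0727
After 'present': P(author P) = 0.2·0.0727 / (0.2·0.0727 + 0.85·0.9273) ≈ 0.0181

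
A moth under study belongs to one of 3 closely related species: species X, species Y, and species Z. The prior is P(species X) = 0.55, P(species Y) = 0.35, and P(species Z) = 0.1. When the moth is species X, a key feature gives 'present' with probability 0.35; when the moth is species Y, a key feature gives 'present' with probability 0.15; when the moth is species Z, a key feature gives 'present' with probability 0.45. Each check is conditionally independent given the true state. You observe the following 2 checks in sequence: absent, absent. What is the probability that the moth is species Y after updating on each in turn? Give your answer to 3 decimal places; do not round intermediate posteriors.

After 'absent': normaliser = 0.65·0.5500 + 0.85·0.3500 + 0.55·0.1000; P(species X) ≈ 0.5035, P(species Y) ≈ 0.4190, P(species Z) ≈ 0.0775
After 'absent': normaliser = 0.65·0.5035 + 0.85·0.4190 + 0.55·0.0775; P(species X) ≈ 0.4508, P(species Y) ≈ 0.4905, P(species Z) ≈ 0.0587

0.491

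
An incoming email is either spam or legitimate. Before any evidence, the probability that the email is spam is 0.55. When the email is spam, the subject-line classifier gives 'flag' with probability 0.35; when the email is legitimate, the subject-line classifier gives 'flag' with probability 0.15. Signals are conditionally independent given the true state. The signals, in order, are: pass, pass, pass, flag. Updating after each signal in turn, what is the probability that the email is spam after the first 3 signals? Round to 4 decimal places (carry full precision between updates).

Each posterior becomes the prior for the next update.
After 'pass': P(spam) = 0.65·0.5500 / (0.65·0.5500 + 0.85·0.4500) ≈ 0.4831
After 'pass': P(spam) = 0.65·0.4831 / (0.65·0.4831 + 0.85·0.5169) ≈ 0.4168
After 'pass': P(spam) = 0.65·0.4168 / (0.65·0.4168 + 0.85·0.5832) ≈ 0.3534

0.3534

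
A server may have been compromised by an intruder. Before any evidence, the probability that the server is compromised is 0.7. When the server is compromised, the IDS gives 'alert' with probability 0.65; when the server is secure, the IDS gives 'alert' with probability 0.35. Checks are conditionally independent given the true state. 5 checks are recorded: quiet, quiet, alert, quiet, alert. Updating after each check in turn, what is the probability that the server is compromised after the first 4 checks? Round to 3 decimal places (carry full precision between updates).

After 'quiet': P(compromised) = 0.35·0.7000 / (0.35·0.7000 + 0.65·0.3000) ≈ 0.5568
After 'quiet': P(compromised) = 0.35·0.5568 / (0.35·0.5568 + 0.65·0.4432) ≈ 0.4035
After 'alert': P(compromised) = 0.65·0.4035 / (0.65·0.4035 + 0.35·0.5965) ≈ 0.5568
After 'quiet': P(compromised) = 0.35·0.5568 / (0.35·0.5568 + 0.65·0.4432) ≈ 0.4035

0.404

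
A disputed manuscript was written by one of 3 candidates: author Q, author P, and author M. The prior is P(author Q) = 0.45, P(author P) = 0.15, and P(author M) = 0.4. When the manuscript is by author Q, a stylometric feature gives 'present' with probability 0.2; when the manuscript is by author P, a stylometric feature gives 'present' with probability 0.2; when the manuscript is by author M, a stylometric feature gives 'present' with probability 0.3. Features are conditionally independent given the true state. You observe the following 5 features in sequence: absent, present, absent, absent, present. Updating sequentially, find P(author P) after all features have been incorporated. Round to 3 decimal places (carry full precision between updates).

After 'absent': normaliser = 0.8·0.4500 + 0.8·0.1500 + 0.7·0.4000; P(author Q) ≈ 0.4737, P(author P) ≈ 0.1579, P(author M) ≈ 0.3684
After 'present': normaliser = 0.2·0.4737 + 0.2·0.1579 + 0.3·0.3684; P(author Q) ≈ 0.4000, P(author P) ≈ 0.1333, P(author M) ≈ 0.4667
After 'absent': normaliser = 0.8·0.4000 + 0.8·0.1333 + 0.7·0.4667; P(author Q) ≈ 0.4248, P(author P) ≈ 0.1416, P(author M) ≈ 0.4336
After 'absent': normaliser = 0.8·0.4248 + 0.8·0.1416 + 0.7·0.4336; P(author Q) ≈ 0.4491, P(author P) ≈ 0.1497, P(author M) ≈ 0.4012
After 'present': normaliser = 0.2·0.4491 + 0.2·0.1497 + 0.3·0.4012; P(author Q) ≈ 0.3741, P(author P) ≈ 0.1247, P(author M) ≈ 0.5012

0.125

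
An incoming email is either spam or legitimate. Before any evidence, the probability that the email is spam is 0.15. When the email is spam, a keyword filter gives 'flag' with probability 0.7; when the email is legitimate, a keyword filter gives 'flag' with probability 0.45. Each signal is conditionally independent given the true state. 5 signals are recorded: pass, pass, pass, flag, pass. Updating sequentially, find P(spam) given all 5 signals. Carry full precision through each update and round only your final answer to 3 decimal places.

0.024

After 'pass': P(spam) = 0.3·0.1500 / (0.3·0.1500 + 0.55·0.8500) ≈ 0.0878
After 'pass': P(spam) = 0.3·0.0878 / (0.3·0.0878 + 0.55·0.9122) ≈ 0.0499
After 'pass': P(spam) = 0.3·0.0499 / (0.3·0.0499 + 0.55·0.9501) ≈ 0.0278
After 'flag': P(spam) = 0.7·0.0278 / (0.7·0.0278 + 0.45·0.9722) ≈ 0.0426
After 'pass': P(spam) = 0.3·0.0426 / (0.3·0.0426 + 0.55·0.9574) ≈ 0.0237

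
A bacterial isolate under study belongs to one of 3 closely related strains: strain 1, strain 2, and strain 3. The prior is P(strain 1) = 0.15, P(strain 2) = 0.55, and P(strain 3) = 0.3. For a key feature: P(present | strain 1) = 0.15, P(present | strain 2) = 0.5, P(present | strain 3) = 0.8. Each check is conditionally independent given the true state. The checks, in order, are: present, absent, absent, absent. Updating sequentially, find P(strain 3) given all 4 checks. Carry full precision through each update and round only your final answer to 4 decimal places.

After 'present': normaliser = 0.15·0.1500 + 0.5·0.5500 + 0.8·0.3000; P(strain 1) ≈ 0.0419, P(strain 2) ≈ 0.5116, P(strain 3) ≈ 0.4465
After 'absent': normaliser = 0.85·0.0419 + 0.5·0.5116 + 0.2·0.4465; P(strain 1) ≈ 0.0935, P(strain 2) ≈ 0.6720, P(strain 3) ≈ 0.2346
After 'absent': normaliser = 0.85·0.0935 + 0.5·0.6720 + 0.2·0.2346; P(strain 1) ≈ 0.1718, P(strain 2) ≈ 0.7267, P(strain 3) ≈ 0.1015
After 'absent': normaliser = 0.85·0.1718 + 0.5·0.7267 + 0.2·0.1015; P(strain 1) ≈ 0.2757, P(strain 2) ≈ 0.6860, P(strain 3) ≈ 0.0383

0.0383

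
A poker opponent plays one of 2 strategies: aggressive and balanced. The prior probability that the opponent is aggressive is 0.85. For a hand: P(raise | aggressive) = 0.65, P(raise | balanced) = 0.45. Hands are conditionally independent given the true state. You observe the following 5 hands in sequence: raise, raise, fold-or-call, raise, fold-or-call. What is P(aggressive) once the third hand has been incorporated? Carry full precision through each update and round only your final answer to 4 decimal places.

0.8827

After 'raise': P(aggressive) = 0.65·0.8500 / (0.65·0.8500 + 0.45·0.1500) ≈ 0.8911
After 'raise': P(aggressive) = 0.65·0.8911 / (0.65·0.8911 + 0.45·0.1089) ≈ 0.9220
After 'fold-or-call': P(aggressive) = 0.35·0.9220 / (0.35·0.9220 + 0.55·0.0780) ≈ 0.8827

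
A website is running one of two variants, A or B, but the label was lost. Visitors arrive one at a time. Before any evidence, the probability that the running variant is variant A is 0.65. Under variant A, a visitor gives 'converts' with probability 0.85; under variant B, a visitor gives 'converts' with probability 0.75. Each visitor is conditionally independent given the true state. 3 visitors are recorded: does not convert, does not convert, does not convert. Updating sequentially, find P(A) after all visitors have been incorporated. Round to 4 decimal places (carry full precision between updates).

After 'does not convert': P(A) = 0.15·0.6500 / (0.15·0.6500 + 0.25·0.3500) ≈ 0.5270
After 'does not convert': P(A) = 0.15·0.5270 / (0.15·0.5270 + 0.25·0.4730) ≈ 0.4007
After 'does not convert': P(A) = 0.15·0.4007 / (0.15·0.4007 + 0.25·0.5993) ≈ 0.2863

0.2863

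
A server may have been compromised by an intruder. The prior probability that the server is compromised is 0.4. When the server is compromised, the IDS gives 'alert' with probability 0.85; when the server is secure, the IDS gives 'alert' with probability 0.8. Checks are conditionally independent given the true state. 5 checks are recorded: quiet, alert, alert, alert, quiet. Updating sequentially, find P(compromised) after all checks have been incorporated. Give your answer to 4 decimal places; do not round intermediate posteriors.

After 'quiet': P(compromised) = 0.15·0.4000 / (0.15·0.4000 + 0.2·0.6000) ≈ 0.3333
After 'alert': P(compromised) = 0.85·0.3333 / (0.85·0.3333 + 0.8·0.6667) ≈ 0.3469
After 'alert': P(compromised) = 0.85·0.3469 / (0.85·0.3469 + 0.8·0.6531) ≈ 0.3608
After 'alert': P(compromised) = 0.85·0.3608 / (0.85·0.3608 + 0.8·0.6392) ≈ 0.3749
After 'quiet': P(compromised) = 0.15·0.3749 / (0.15·0.3749 + 0.2·0.6251) ≈ 0.3102

0.3102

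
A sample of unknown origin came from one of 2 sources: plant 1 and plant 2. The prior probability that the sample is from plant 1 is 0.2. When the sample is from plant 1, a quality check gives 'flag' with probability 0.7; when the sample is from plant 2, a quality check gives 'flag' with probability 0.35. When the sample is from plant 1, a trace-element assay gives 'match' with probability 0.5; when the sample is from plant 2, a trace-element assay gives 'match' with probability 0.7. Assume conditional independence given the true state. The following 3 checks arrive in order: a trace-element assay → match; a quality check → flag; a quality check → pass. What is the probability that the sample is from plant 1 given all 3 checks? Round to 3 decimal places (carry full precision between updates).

After a trace-element assay='match': P(plant 1) = 0.5·0.2000 / (0.5·0.2000 + 0.7·0.8000) ≈ 0.1515
After a quality check='flag': P(plant 1) = 0.7·0.1515 / (0.7·0.1515 + 0.35·0.8485) ≈ 0.2632
After a quality check='pass': P(plant 1) = 0.3·0.2632 / (0.3·0.2632 + 0.65·0.7368) ≈ 0.1415

0.142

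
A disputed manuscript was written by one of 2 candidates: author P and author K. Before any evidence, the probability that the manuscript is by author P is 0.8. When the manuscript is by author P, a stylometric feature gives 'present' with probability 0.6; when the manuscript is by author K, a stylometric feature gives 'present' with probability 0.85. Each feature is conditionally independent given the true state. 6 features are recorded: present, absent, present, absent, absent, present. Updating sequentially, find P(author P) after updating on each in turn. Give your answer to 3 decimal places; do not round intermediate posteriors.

After 'present': P(author P) = 0.6·0.8000 / (0.6·0.8000 + 0.85·0.2000) ≈ 0.7385
After 'absent': P(author P) = 0.4·0.7385 / (0.4·0.7385 + 0.15·0.2615) ≈ 0.8828
After 'present': P(author P) = 0.6·0.8828 / (0.6·0.8828 + 0.85·0.1172) ≈ 0.8416
After 'absent': P(author P) = 0.4·0.8416 / (0.4·0.8416 + 0.15·0.1584) ≈ 0.9341
After 'absent': P(author P) = 0.4·0.9341 / (0.4·0.9341 + 0.15·0.0659) ≈ 0.9742
After 'present': P(author P) = 0.6·0.9742 / (0.6·0.9742 + 0.85·0.0258) ≈ 0.9639

0.964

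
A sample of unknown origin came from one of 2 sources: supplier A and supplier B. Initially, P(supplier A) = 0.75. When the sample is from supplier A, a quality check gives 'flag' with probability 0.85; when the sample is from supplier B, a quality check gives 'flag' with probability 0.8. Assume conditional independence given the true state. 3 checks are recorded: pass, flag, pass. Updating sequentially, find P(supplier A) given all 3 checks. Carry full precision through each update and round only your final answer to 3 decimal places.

After 'pass': P(supplier A) = 0.15·0.7500 / (0.15·0.7500 + 0.2·0.2500) ≈ 0.6923
After 'flag': P(supplier A) = 0.85·0.6923 / (0.85·0.6923 + 0.8·0.3077) ≈ 0.7051
After 'pass': P(supplier A) = 0.15·0.7051 / (0.15·0.7051 + 0.2·0.2949) ≈ 0.6420

0.642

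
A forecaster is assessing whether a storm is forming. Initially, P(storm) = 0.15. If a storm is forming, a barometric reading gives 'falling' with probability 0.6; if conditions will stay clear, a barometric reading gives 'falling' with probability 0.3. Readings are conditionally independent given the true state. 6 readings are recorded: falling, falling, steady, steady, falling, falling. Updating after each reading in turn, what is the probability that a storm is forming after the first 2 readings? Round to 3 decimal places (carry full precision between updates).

0.414

After 'falling': P(storm) = 0.6·0.1500 / (0.6·0.1500 + 0.3·0.8500) ≈ 0.2609
After 'falling': P(storm) = 0.6·0.2609 / (0.6·0.2609 + 0.3·0.7391) ≈ 0.4138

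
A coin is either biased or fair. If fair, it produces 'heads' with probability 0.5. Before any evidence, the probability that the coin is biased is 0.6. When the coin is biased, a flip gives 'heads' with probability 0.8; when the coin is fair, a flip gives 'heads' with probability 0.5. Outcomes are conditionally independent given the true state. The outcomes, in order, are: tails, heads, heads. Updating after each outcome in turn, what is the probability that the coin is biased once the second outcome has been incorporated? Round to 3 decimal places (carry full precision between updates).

After 'tails': P(biased) = 0.2·0.6000 / (0.2·0.6000 + 0.5·0.4000) ≈ 0.3750
After 'heads': P(biased) = 0.8·0.3750 / (0.8·0.3750 + 0.5·0.6250) ≈ 0.4898

0.490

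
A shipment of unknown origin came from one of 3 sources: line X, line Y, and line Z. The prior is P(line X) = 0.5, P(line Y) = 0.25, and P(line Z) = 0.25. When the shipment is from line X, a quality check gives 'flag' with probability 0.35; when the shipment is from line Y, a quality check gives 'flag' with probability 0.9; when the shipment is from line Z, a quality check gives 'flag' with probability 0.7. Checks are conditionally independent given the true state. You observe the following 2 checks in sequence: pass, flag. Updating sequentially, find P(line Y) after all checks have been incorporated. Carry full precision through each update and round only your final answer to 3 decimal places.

After 'pass': normaliser = 0.65·0.5000 + 0.1·0.2500 + 0.3·0.2500; P(line X) ≈ 0.7647, P(line Y) ≈ 0.0588, P(line Z) ≈ 0.1765
After 'flag': normaliser = 0.35·0.7647 + 0.9·0.0588 + 0.7·0.1765; P(line X) ≈ 0.6026, P(line Y) ≈ 0.1192, P(line Z) ≈ 0.2781

0.119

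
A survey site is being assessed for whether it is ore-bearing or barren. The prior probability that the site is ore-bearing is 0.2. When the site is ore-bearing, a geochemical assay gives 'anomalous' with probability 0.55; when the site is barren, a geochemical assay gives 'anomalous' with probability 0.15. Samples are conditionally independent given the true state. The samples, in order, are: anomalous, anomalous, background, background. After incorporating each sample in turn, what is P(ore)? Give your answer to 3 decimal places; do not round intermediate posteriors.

After 'anomalous': P(ore) = 0.55·0.2000 / (0.55·0.2000 + 0.15·0.8000) ≈ 0.4783
After 'anomalous': P(ore) = 0.55·0.4783 / (0.55·0.4783 + 0.15·0.5217) ≈ 0.7707
After 'background': P(ore) = 0.45·0.7707 / (0.45·0.7707 + 0.85·0.2293) ≈ 0.6402
After 'background': P(ore) = 0.45·0.6402 / (0.45·0.6402 + 0.85·0.3598) ≈ 0.4851

0.485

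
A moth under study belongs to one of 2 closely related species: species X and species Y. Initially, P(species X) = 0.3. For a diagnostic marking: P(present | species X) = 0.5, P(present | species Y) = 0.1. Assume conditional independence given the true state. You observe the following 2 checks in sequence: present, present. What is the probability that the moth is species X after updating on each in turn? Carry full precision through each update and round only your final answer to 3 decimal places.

Apply Bayes' rule sequentially, carrying P(species X) forward.
After 'present': P(species X) = 0.5·0.3000 / (0.5·0.3000 + 0.1·0.7000) ≈ 0.6818
After 'present': P(species X) = 0.5·0.6818 / (0.5·0.6818 + 0.1·0.3182) ≈ 0.9146

0.915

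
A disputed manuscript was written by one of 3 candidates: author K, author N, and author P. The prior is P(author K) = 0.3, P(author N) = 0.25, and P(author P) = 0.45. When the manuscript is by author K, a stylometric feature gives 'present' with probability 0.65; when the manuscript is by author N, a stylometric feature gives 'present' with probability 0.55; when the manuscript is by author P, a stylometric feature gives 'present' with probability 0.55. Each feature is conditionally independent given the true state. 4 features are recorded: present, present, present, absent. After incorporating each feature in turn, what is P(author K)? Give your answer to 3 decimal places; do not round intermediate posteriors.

0.355

Apply Bayes' rule sequentially, carrying P(author K) forward.
After 'present': normaliser = 0.65·0.3000 + 0.55·0.2500 + 0.55·0.4500; P(author K) ≈ 0.3362, P(author N) ≈ 0.2371, P(author P) ≈ 0.4267
After 'present': normaliser = 0.65·0.3362 + 0.55·0.2371 + 0.55·0.4267; P(author K) ≈ 0.3744, P(author N) ≈ 0.2234, P(author P) ≈ 0.4021
After 'present': normaliser = 0.65·0.3744 + 0.55·0.2234 + 0.55·0.4021; P(author K) ≈ 0.4143, P(author N) ≈ 0.2092, P(author P) ≈ 0.3765
After 'absent': normaliser = 0.35·0.4143 + 0.45·0.2092 + 0.45·0.3765; P(author K) ≈ 0.3549, P(author N) ≈ 0.2304, P(author P) ≈ 0.4147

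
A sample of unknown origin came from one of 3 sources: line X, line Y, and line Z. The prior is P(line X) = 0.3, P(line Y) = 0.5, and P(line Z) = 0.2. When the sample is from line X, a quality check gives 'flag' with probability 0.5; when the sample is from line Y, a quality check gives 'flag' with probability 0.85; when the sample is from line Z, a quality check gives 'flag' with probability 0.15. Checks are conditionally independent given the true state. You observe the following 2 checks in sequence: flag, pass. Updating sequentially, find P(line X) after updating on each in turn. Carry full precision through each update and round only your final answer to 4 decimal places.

Each posterior becomes the prior for the next update.
After 'flag': normaliser = 0.5·0.3000 + 0.85·0.5000 + 0.15·0.2000; P(line X) ≈ 0.2479, P(line Y) ≈ 0.7025, P(line Z) ≈ 0.0496
After 'pass': normaliser = 0.5·0.2479 + 0.15·0.7025 + 0.85·0.0496; P(line X) ≈ 0.4566, P(line Y) ≈ 0.3881, P(line Z) ≈ 0.1553

0.4566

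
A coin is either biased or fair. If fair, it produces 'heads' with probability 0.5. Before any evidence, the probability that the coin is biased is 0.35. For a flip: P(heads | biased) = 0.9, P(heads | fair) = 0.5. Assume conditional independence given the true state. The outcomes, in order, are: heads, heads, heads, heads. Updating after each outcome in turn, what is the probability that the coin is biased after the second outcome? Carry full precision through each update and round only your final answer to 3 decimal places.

0.636

Apply Bayes' rule sequentially, carrying P(biased) forward.
After 'heads': P(biased) = 0.9·0.3500 / (0.9·0.3500 + 0.5·0.6500) ≈ 0.4922
After 'heads': P(biased) = 0.9·0.4922 / (0.9·0.4922 + 0.5·0.5078) ≈ 0.6357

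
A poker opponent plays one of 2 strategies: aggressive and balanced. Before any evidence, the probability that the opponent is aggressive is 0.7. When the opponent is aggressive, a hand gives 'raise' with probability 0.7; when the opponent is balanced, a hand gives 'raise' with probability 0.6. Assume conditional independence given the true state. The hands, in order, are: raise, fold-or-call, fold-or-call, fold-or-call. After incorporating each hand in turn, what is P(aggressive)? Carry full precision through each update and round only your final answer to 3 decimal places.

0.535

Apply Bayes' rule sequentially, carrying P(aggressive) forward.
After 'raise': P(aggressive) = 0.7·0.7000 / (0.7·0.7000 + 0.6·0.3000) ≈ 0.7313
After 'fold-or-call': P(aggressive) = 0.3·0.7313 / (0.3·0.7313 + 0.4·0.2687) ≈ 0.6712
After 'fold-or-call': P(aggressive) = 0.3·0.6712 / (0.3·0.6712 + 0.4·0.3288) ≈ 0.6049
After 'fold-or-call': P(aggressive) = 0.3·0.6049 / (0.3·0.6049 + 0.4·0.3951) ≈ 0.5345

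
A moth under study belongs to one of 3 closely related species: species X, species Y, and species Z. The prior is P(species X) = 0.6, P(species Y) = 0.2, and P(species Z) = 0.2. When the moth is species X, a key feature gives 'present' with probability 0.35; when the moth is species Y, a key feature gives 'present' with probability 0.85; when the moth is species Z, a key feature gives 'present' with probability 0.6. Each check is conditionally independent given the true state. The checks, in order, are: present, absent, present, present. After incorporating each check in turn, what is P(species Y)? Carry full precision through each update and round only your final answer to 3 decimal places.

0.351

After 'present': normaliser = 0.35·0.6000 + 0.85·0.2000 + 0.6·0.2000; P(species X) ≈ 0.4200, P(species Y) ≈ 0.3400, P(species Z) ≈ 0.2400
After 'absent': normaliser = 0.65·0.4200 + 0.15·0.3400 + 0.4·0.2400; P(species X) ≈ 0.6500, P(species Y) ≈ 0.1214, P(species Z) ≈ 0.2286
After 'present': normaliser = 0.35·0.6500 + 0.85·0.1214 + 0.6·0.2286; P(species X) ≈ 0.4863, P(species Y) ≈ 0.2206, P(species Z) ≈ 0.2931
After 'present': normaliser = 0.35·0.4863 + 0.85·0.2206 + 0.6·0.2931; P(species X) ≈ 0.3190, P(species Y) ≈ 0.3514, P(species Z) ≈ 0.3296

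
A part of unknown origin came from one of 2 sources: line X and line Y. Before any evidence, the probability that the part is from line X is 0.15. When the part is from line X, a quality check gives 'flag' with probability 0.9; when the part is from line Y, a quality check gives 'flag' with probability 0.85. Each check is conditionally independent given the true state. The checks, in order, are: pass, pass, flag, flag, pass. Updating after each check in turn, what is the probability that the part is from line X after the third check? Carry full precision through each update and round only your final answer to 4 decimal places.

After 'pass': P(line X) = 0.1·0.1500 / (0.1·0.1500 + 0.15·0.8500) ≈ 0.1053
After 'pass': P(line X) = 0.1·0.1053 / (0.1·0.1053 + 0.15·0.8947) ≈ 0.0727
After 'flag': P(line X) = 0.9·0.0727 / (0.9·0.0727 + 0.85·0.9273) ≈ 0.0767

0.0767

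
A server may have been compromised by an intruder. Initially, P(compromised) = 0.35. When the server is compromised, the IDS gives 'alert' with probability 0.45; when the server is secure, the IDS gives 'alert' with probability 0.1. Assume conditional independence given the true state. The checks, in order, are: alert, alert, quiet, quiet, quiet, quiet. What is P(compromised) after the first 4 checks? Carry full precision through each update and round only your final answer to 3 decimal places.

After 'alert': P(compromised) = 0.45·0.3500 / (0.45·0.3500 + 0.1·0.6500) ≈ 0.7079
After 'alert': P(compromised) = 0.45·0.7079 / (0.45·0.7079 + 0.1·0.2921) ≈ 0.9160
After 'quiet': P(compromised) = 0.55·0.9160 / (0.55·0.9160 + 0.9·0.0840) ≈ 0.8695
After 'quiet': P(compromised) = 0.55·0.8695 / (0.55·0.8695 + 0.9·0.1305) ≈ 0.8028

0.803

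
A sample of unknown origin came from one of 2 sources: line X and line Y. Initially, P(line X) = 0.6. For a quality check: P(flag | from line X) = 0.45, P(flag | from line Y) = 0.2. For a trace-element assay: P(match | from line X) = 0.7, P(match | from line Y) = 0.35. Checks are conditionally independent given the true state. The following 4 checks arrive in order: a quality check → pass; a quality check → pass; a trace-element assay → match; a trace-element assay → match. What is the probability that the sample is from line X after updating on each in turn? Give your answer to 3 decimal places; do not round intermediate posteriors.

Each posterior becomes the prior for the next update.
After a quality check='pass': P(line X) = 0.55·0.6000 / (0.55·0.6000 + 0.8·0.4000) ≈ 0.5077
After a quality check='pass': P(line X) = 0.55·0.5077 / (0.55·0.5077 + 0.8·0.4923) ≈ 0.4149
After a trace-element assay='match': P(line X) = 0.7·0.4149 / (0.7·0.4149 + 0.35·0.5851) ≈ 0.5864
After a trace-element assay='match': P(line X) = 0.7·0.5864 / (0.7·0.5864 + 0.35·0.4136) ≈ 0.7393

0.739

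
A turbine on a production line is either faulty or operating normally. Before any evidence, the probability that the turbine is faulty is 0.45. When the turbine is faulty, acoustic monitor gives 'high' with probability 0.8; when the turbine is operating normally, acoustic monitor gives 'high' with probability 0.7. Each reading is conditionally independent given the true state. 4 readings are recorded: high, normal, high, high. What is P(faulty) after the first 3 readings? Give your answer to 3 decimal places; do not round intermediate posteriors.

Apply Bayes' rule sequentially, carrying P(faulty) forward.
After 'high': P(faulty) = 0.8·0.4500 / (0.8·0.4500 + 0.7·0.5500) ≈ 0.4832
After 'normal': P(faulty) = 0.2·0.4832 / (0.2·0.4832 + 0.3·0.5168) ≈ 0.3840
After 'high': P(faulty) = 0.8·0.3840 / (0.8·0.3840 + 0.7·0.6160) ≈ 0.4160

0.416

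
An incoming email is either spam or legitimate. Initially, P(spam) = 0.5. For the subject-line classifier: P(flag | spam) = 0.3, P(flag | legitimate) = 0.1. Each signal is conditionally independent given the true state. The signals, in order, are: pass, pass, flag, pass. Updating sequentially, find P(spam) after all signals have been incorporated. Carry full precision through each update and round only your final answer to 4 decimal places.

0.5853

After 'pass': P(spam) = 0.7·0.5000 / (0.7·0.5000 + 0.9·0.5000) ≈ 0.4375
After 'pass': P(spam) = 0.7·0.4375 / (0.7·0.4375 + 0.9·0.5625) ≈ 0.3769
After 'flag': P(spam) = 0.3·0.3769 / (0.3·0.3769 + 0.1·0.6231) ≈ 0.6447
After 'pass': P(spam) = 0.7·0.6447 / (0.7·0.6447 + 0.9·0.3553) ≈ 0.5853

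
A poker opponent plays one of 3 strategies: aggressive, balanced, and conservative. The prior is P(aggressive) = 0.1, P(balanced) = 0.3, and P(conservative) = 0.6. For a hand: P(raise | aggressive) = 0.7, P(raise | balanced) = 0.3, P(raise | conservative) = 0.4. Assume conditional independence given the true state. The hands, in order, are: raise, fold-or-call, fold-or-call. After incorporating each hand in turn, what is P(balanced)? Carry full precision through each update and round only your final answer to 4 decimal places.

After 'raise': normaliser = 0.7·0.1000 + 0.3·0.3000 + 0.4·0.6000; P(aggressive) ≈ 0.1750, P(balanced) ≈ 0.2250, P(conservative) ≈ 0.6000
After 'fold-or-call': normaliser = 0.3·0.1750 + 0.7·0.2250 + 0.6·0.6000; P(aggressive) ≈ 0.0921, P(balanced) ≈ 0.2763, P(conservative) ≈ 0.6316
After 'fold-or-call': normaliser = 0.3·0.0921 + 0.7·0.2763 + 0.6·0.6316; P(aggressive) ≈ 0.0461, P(balanced) ≈ 0.3224, P(conservative) ≈ 0.6316

0.3224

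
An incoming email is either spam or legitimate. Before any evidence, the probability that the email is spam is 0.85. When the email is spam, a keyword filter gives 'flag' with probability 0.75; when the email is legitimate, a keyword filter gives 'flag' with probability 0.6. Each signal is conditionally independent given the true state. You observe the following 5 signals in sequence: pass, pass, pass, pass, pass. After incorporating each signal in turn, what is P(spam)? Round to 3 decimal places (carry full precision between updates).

0.351

Each posterior becomes the prior for the next update.
After 'pass': P(spam) = 0.25·0.8500 / (0.25·0.8500 + 0.4·0.1500) ≈ 0.7798
After 'pass': P(spam) = 0.25·0.7798 / (0.25·0.7798 + 0.4·0.2202) ≈ 0.6888
After 'pass': P(spam) = 0.25·0.6888 / (0.25·0.6888 + 0.4·0.3112) ≈ 0.5804
After 'pass': P(spam) = 0.25·0.5804 / (0.25·0.5804 + 0.4·0.4196) ≈ 0.4637
After 'pass': P(spam) = 0.25·0.4637 / (0.25·0.4637 + 0.4·0.5363) ≈ 0.3508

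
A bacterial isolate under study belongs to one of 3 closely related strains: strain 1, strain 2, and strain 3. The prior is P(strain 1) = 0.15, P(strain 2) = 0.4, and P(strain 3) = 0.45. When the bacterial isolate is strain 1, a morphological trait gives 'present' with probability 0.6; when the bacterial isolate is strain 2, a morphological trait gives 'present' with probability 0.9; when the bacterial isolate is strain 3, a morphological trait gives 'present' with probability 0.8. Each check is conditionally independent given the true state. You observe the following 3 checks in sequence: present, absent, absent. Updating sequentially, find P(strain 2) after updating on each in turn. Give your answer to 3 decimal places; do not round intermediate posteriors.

0.111

Each posterior becomes the prior for the next update.
After 'present': normaliser = 0.6·0.1500 + 0.9·0.4000 + 0.8·0.4500; P(strain 1) ≈ 0.1111, P(strain 2) ≈ 0.4444, P(strain 3) ≈ 0.4444
After 'absent': normaliser = 0.4·0.1111 + 0.1·0.4444 + 0.2·0.4444; P(strain 1) ≈ 0.2500, P(strain 2) ≈ 0.2500, P(strain 3) ≈ 0.5000
After 'absent': normaliser = 0.4·0.2500 + 0.1·0.2500 + 0.2·0.5000; P(strain 1) ≈ 0.4444, P(strain 2) ≈ 0.1111, P(strain 3) ≈ 0.4444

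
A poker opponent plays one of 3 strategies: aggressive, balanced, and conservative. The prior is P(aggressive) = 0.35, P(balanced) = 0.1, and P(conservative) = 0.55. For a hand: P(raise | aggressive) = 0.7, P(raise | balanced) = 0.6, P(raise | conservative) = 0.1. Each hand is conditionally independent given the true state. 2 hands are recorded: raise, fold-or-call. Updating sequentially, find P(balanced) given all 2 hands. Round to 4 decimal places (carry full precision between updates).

0.1633

After 'raise': normaliser = 0.7·0.3500 + 0.6·0.1000 + 0.1·0.5500; P(aggressive) ≈ 0.6806, P(balanced) ≈ 0.1667, P(conservative) ≈ 0.1528
After 'fold-or-call': normaliser = 0.3·0.6806 + 0.4·0.1667 + 0.9·0.1528; P(aggressive) ≈ 0.5000, P(balanced) ≈ 0.1633, P(conservative) ≈ 0.3367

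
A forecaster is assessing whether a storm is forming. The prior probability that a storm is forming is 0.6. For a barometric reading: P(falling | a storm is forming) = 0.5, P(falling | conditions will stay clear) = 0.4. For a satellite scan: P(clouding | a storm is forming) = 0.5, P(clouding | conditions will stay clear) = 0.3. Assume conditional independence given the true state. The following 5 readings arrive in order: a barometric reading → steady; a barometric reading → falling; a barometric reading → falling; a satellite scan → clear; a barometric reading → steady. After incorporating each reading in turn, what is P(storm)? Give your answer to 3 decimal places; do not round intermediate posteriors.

Each posterior becomes the prior for the next update.
After a barometric reading='steady': P(storm) = 0.5·0.6000 / (0.5·0.6000 + 0.6·0.4000) ≈ 0.5556
After a barometric reading='falling': P(storm) = 0.5·0.5556 / (0.5·0.5556 + 0.4·0.4444) ≈ 0.6098
After a barometric reading='falling': P(storm) = 0.5·0.6098 / (0.5·0.6098 + 0.4·0.3902) ≈ 0.6614
After a satellite scan='clear': P(storm) = 0.5·0.6614 / (0.5·0.6614 + 0.7·0.3386) ≈ 0.5825
After a barometric reading='steady': P(storm) = 0.5·0.5825 / (0.5·0.5825 + 0.6·0.4175) ≈ 0.5376

0.538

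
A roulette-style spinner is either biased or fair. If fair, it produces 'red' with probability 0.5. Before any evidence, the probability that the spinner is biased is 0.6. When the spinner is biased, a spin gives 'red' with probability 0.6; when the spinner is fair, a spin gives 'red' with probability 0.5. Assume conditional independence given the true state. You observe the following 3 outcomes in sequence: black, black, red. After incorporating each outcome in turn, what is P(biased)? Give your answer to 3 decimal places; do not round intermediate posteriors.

After 'black': P(biased) = 0.4·0.6000 / (0.4·0.6000 + 0.5·0.4000) ≈ 0.5455
After 'black': P(biased) = 0.4·0.5455 / (0.4·0.5455 + 0.5·0.4545) ≈ 0.4898
After 'red': P(biased) = 0.6·0.4898 / (0.6·0.4898 + 0.5·0.5102) ≈ 0.5353

0.535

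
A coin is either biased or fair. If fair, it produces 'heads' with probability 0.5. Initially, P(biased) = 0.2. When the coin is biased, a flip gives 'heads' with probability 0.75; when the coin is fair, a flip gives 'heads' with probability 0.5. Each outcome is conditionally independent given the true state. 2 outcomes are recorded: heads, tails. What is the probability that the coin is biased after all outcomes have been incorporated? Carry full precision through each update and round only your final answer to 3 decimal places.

0.158

Each posterior becomes the prior for the next update.
After 'heads': P(biased) = 0.75·0.2000 / (0.75·0.2000 + 0.5·0.8000) ≈ 0.2727
After 'tails': P(biased) = 0.25·0.2727 / (0.25·0.2727 + 0.5·0.7273) ≈ 0.1579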